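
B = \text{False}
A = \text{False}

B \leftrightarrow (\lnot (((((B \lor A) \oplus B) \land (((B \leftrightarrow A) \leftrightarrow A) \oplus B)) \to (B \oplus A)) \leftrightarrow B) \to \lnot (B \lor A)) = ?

\text{False}

Substituting B=\text{False}, A=\text{False}:
B \lor A = \text{False} \lor \text{False} = \text{False}
(B \lor A) \oplus B = \text{False} \oplus \text{False} = \text{False}
B \leftrightarrow A = \text{False} \leftrightarrow \text{False} = \text{True}
(B \leftrightarrow A) \leftrightarrow A = \text{True} \leftrightarrow \text{False} = \text{False}
((B \leftrightarrow A) \leftrightarrow A) \oplus B = \text{False} \oplus \text{False} = \text{False}
((B \lor A) \oplus B) \land (((B \leftrightarrow A) \leftrightarrow A) \oplus B) = \text{False} \land \text{False} = \text{False}
B \oplus A = \text{False} \oplus \text{False} = \text{False}
(((B \lor A) \oplus B) \land (((B \leftrightarrow A) \leftrightarrow A) \oplus B)) \to (B \oplus A) = \text{False} \to \text{False} = \text{True}
((((B \lor A) \oplus B) \land (((B \leftrightarrow A) \leftrightarrow A) \oplus B)) \to (B \oplus A)) \leftrightarrow B = \text{True} \leftrightarrow \text{False} = \text{False}
\lnot (((((B \lor A) \oplus B) \land (((B \leftrightarrow A) \leftrightarrow A) \oplus B)) \to (B \oplus A)) \leftrightarrow B) = \lnot \text{False} = \text{True}
B \lor A = \text{False} \lor \text{False} = \text{False}
\lnot (B \lor A) = \lnot \text{False} = \text{True}
\lnot (((((B \lor A) \oplus B) \land (((B \leftrightarrow A) \leftrightarrow A) \oplus B)) \to (B \oplus A)) \leftrightarrow B) \to \lnot (B \lor A) = \text{True} \to \text{True} = \text{True}
B \leftrightarrow (\lnot (((((B \lor A) \oplus B) \land (((B \leftrightarrow A) \leftrightarrow A) \oplus B)) \to (B \oplus A)) \leftrightarrow B) \to \lnot (B \lor A)) = \text{False} \leftrightarrow \text{True} = \text{False}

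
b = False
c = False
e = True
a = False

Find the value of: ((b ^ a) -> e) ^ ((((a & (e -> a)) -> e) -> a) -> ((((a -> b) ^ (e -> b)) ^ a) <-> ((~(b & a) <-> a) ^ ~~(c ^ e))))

b ^ a = False ^ False = False
(b ^ a) -> e = False -> True = True
e -> a = True -> False = False
a & (e -> a) = False & False = False
(a & (e -> a)) -> e = False -> True = True
((a & (e -> a)) -> e) -> a = True -> False = False
a -> b = False -> False = True
e -> b = True -> False = False
(a -> b) ^ (e -> b) = True ^ False = True
((a -> b) ^ (e -> b)) ^ a = True ^ False = True
b & a = False & False = False
~(b & a) = ~False = True
~(b & a) <-> a = True <-> False = False
c ^ e = False ^ True = True
~(c ^ e) = ~True = False
~~(c ^ e) = ~False = True
(~(b & a) <-> a) ^ ~~(c ^ e) = False ^ True = True
(((a -> b) ^ (e -> b)) ^ a) <-> ((~(b & a) <-> a) ^ ~~(c ^ e)) = True <-> True = True
(((a & (e -> a)) -> e) -> a) -> ((((a -> b) ^ (e -> b)) ^ a) <-> ((~(b & a) <-> a) ^ ~~(c ^ e))) = False -> True = True
((b ^ a) -> e) ^ ((((a & (e -> a)) -> e) -> a) -> ((((a -> b) ^ (e -> b)) ^ a) <-> ((~(b & a) <-> a) ^ ~~(c ^ e)))) = True ^ True = False

False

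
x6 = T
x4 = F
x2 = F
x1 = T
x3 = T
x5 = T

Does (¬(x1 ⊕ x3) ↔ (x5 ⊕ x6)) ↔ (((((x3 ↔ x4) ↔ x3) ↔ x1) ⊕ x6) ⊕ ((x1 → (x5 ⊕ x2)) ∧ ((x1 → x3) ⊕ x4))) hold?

T

x1 ⊕ x3 = T ⊕ T = F
¬(x1 ⊕ x3) = ¬F = T
x5 ⊕ x6 = T ⊕ T = F
¬(x1 ⊕ x3) ↔ (x5 ⊕ x6) = T ↔ F = F
x3 ↔ x4 = T ↔ F = F
(x3 ↔ x4) ↔ x3 = F ↔ T = F
((x3 ↔ x4) ↔ x3) ↔ x1 = F ↔ T = F
(((x3 ↔ x4) ↔ x3) ↔ x1) ⊕ x6 = F ⊕ T = T
x5 ⊕ x2 = T ⊕ F = T
x1 → (x5 ⊕ x2) = T → T = T
x1 → x3 = T → T = T
(x1 → x3) ⊕ x4 = T ⊕ F = T
(x1 → (x5 ⊕ x2)) ∧ ((x1 → x3) ⊕ x4) = T ∧ T = T
((((x3 ↔ x4) ↔ x3) ↔ x1) ⊕ x6) ⊕ ((x1 → (x5 ⊕ x2)) ∧ ((x1 → x3) ⊕ x4)) = T ⊕ T = F
(¬(x1 ⊕ x3) ↔ (x5 ⊕ x6)) ↔ (((((x3 ↔ x4) ↔ x3) ↔ x1) ⊕ x6) ⊕ ((x1 → (x5 ⊕ x2)) ∧ ((x1 → x3) ⊕ x4))) = F ↔ F = T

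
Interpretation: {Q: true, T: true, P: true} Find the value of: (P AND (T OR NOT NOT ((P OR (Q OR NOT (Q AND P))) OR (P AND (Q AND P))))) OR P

Q AND P = true AND true = true
NOT (Q AND P) = NOT true = false
Q OR NOT (Q AND P) = true OR false = true
P OR (Q OR NOT (Q AND P)) = true OR true = true
Q AND P = true AND true = true
P AND (Q AND P) = true AND true = true
(P OR (Q OR NOT (Q AND P))) OR (P AND (Q AND P)) = true OR true = true
NOT ((P OR (Q OR NOT (Q AND P))) OR (P AND (Q AND P))) = NOT true = false
NOT NOT ((P OR (Q OR NOT (Q AND P))) OR (P AND (Q AND P))) = NOT false = true
T OR NOT NOT ((P OR (Q OR NOT (Q AND P))) OR (P AND (Q AND P))) = true OR true = true
P AND (T OR NOT NOT ((P OR (Q OR NOT (Q AND P))) OR (P AND (Q AND P)))) = true AND true = true
(P AND (T OR NOT NOT ((P OR (Q OR NOT (Q AND P))) OR (P AND (Q AND P))))) OR P = true OR true = true

true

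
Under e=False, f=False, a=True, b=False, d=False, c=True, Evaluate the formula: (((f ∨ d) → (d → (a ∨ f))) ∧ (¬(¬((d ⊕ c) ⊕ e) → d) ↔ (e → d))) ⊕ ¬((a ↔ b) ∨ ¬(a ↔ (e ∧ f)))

f ∨ d = False ∨ False = False
a ∨ f = True ∨ False = True
d → (a ∨ f) = False → True = True
(f ∨ d) → (d → (a ∨ f)) = False → True = True
d ⊕ c = False ⊕ True = True
(d ⊕ c) ⊕ e = True ⊕ False = True
¬((d ⊕ c) ⊕ e) = ¬True = False
¬((d ⊕ c) ⊕ e) → d = False → False = True
¬(¬((d ⊕ c) ⊕ e) → d) = ¬True = False
e → d = False → False = True
¬(¬((d ⊕ c) ⊕ e) → d) ↔ (e → d) = False ↔ True = False
((f ∨ d) → (d → (a ∨ f))) ∧ (¬(¬((d ⊕ c) ⊕ e) → d) ↔ (e → d)) = True ∧ False = False
a ↔ b = True ↔ False = False
e ∧ f = False ∧ False = False
a ↔ (e ∧ f) = True ↔ False = False
¬(a ↔ (e ∧ f)) = ¬False = True
(a ↔ b) ∨ ¬(a ↔ (e ∧ f)) = False ∨ True = True
¬((a ↔ b) ∨ ¬(a ↔ (e ∧ f))) = ¬True = False
(((f ∨ d) → (d → (a ∨ f))) ∧ (¬(¬((d ⊕ c) ⊕ e) → d) ↔ (e → d))) ⊕ ¬((a ↔ b) ∨ ¬(a ↔ (e ∧ f))) = False ⊕ False = False

False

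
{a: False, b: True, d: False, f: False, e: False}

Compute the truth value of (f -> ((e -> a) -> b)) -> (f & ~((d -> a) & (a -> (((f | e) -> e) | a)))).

False

e -> a = False -> False = True
(e -> a) -> b = True -> True = True
f -> ((e -> a) -> b) = False -> True = True
d -> a = False -> False = True
f | e = False | False = False
(f | e) -> e = False -> False = True
((f | e) -> e) | a = True | False = True
a -> (((f | e) -> e) | a) = False -> True = True
(d -> a) & (a -> (((f | e) -> e) | a)) = True & True = True
~((d -> a) & (a -> (((f | e) -> e) | a))) = ~True = False
f & ~((d -> a) & (a -> (((f | e) -> e) | a))) = False & False = False
(f -> ((e -> a) -> b)) -> (f & ~((d -> a) & (a -> (((f | e) -> e) | a)))) = True -> False = False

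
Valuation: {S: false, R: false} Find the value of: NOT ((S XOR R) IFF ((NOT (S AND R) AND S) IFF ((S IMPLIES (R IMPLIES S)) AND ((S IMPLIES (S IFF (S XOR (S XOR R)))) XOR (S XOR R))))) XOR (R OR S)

S XOR R = false XOR false = false
S AND R = false AND false = false
NOT (S AND R) = NOT false = true
NOT (S AND R) AND S = true AND false = false
R IMPLIES S = false IMPLIES false = true
S IMPLIES (R IMPLIES S) = false IMPLIES true = true
S XOR R = false XOR false = false
S XOR (S XOR R) = false XOR false = false
S IFF (S XOR (S XOR R)) = false IFF false = true
S IMPLIES (S IFF (S XOR (S XOR R))) = false IMPLIES true = true
S XOR R = false XOR false = false
(S IMPLIES (S IFF (S XOR (S XOR R)))) XOR (S XOR R) = true XOR false = true
(S IMPLIES (R IMPLIES S)) AND ((S IMPLIES (S IFF (S XOR (S XOR R)))) XOR (S XOR R)) = true AND true = true
(NOT (S AND R) AND S) IFF ((S IMPLIES (R IMPLIES S)) AND ((S IMPLIES (S IFF (S XOR (S XOR R)))) XOR (S XOR R))) = false IFF true = false
(S XOR R) IFF ((NOT (S AND R) AND S) IFF ((S IMPLIES (R IMPLIES S)) AND ((S IMPLIES (S IFF (S XOR (S XOR R)))) XOR (S XOR R)))) = false IFF false = true
NOT ((S XOR R) IFF ((NOT (S AND R) AND S) IFF ((S IMPLIES (R IMPLIES S)) AND ((S IMPLIES (S IFF (S XOR (S XOR R)))) XOR (S XOR R))))) = NOT true = false
R OR S = false OR false = false
NOT ((S XOR R) IFF ((NOT (S AND R) AND S) IFF ((S IMPLIES (R IMPLIES S)) AND ((S IMPLIES (S IFF (S XOR (S XOR R)))) XOR (S XOR R))))) XOR (R OR S) = false XOR false = false

false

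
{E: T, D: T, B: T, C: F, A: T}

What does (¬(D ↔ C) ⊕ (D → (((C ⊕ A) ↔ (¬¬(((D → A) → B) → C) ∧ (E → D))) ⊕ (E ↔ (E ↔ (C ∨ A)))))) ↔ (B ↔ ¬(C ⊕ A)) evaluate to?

T

D ↔ C = T ↔ F = F
¬(D ↔ C) = ¬F = T
C ⊕ A = F ⊕ T = T
D → A = T → T = T
(D → A) → B = T → T = T
((D → A) → B) → C = T → F = F
¬(((D → A) → B) → C) = ¬F = T
¬¬(((D → A) → B) → C) = ¬T = F
E → D = T → T = T
¬¬(((D → A) → B) → C) ∧ (E → D) = F ∧ T = F
(C ⊕ A) ↔ (¬¬(((D → A) → B) → C) ∧ (E → D)) = T ↔ F = F
C ∨ A = F ∨ T = T
E ↔ (C ∨ A) = T ↔ T = T
E ↔ (E ↔ (C ∨ A)) = T ↔ T = T
((C ⊕ A) ↔ (¬¬(((D → A) → B) → C) ∧ (E → D))) ⊕ (E ↔ (E ↔ (C ∨ A))) = F ⊕ T = T
D → (((C ⊕ A) ↔ (¬¬(((D → A) → B) → C) ∧ (E → D))) ⊕ (E ↔ (E ↔ (C ∨ A)))) = T → T = T
¬(D ↔ C) ⊕ (D → (((C ⊕ A) ↔ (¬¬(((D → A) → B) → C) ∧ (E → D))) ⊕ (E ↔ (E ↔ (C ∨ A))))) = T ⊕ T = F
C ⊕ A = F ⊕ T = T
¬(C ⊕ A) = ¬T = F
B ↔ ¬(C ⊕ A) = T ↔ F = F
(¬(D ↔ C) ⊕ (D → (((C ⊕ A) ↔ (¬¬(((D → A) → B) → C) ∧ (E → D))) ⊕ (E ↔ (E ↔ (C ∨ A)))))) ↔ (B ↔ ¬(C ⊕ A)) = F ↔ F = T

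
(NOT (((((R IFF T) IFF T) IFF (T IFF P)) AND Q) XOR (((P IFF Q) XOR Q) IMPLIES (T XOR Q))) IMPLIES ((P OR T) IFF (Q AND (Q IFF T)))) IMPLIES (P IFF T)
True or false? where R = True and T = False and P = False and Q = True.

R IFF T = True IFF False = False
(R IFF T) IFF T = False IFF False = True
T IFF P = False IFF False = True
((R IFF T) IFF T) IFF (T IFF P) = True IFF True = True
(((R IFF T) IFF T) IFF (T IFF P)) AND Q = True AND True = True
P IFF Q = False IFF True = False
(P IFF Q) XOR Q = False XOR True = True
T XOR Q = False XOR True = True
((P IFF Q) XOR Q) IMPLIES (T XOR Q) = True IMPLIES True = True
((((R IFF T) IFF T) IFF (T IFF P)) AND Q) XOR (((P IFF Q) XOR Q) IMPLIES (T XOR Q)) = True XOR True = False
NOT (((((R IFF T) IFF T) IFF (T IFF P)) AND Q) XOR (((P IFF Q) XOR Q) IMPLIES (T XOR Q))) = NOT False = True
P OR T = False OR False = False
Q IFF T = True IFF False = False
Q AND (Q IFF T) = True AND False = False
(P OR T) IFF (Q AND (Q IFF T)) = False IFF False = True
NOT (((((R IFF T) IFF T) IFF (T IFF P)) AND Q) XOR (((P IFF Q) XOR Q) IMPLIES (T XOR Q))) IMPLIES ((P OR T) IFF (Q AND (Q IFF T))) = True IMPLIES True = True
P IFF T = False IFF False = True
(NOT (((((R IFF T) IFF T) IFF (T IFF P)) AND Q) XOR (((P IFF Q) XOR Q) IMPLIES (T XOR Q))) IMPLIES ((P OR T) IFF (Q AND (Q IFF T)))) IMPLIES (P IFF T) = True IMPLIES True = True

True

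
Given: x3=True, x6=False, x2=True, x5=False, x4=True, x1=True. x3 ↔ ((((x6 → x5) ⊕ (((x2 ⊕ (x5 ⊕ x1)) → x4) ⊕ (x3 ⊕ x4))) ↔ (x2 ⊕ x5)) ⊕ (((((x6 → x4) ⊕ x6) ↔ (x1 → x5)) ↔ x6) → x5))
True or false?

False

Substituting x3=True, x6=False, x2=True, x5=False, x4=True, x1=True:
x6 → x5 = False → False = True
x5 ⊕ x1 = False ⊕ True = True
x2 ⊕ (x5 ⊕ x1) = True ⊕ True = False
(x2 ⊕ (x5 ⊕ x1)) → x4 = False → True = True
x3 ⊕ x4 = True ⊕ True = False
((x2 ⊕ (x5 ⊕ x1)) → x4) ⊕ (x3 ⊕ x4) = True ⊕ False = True
(x6 → x5) ⊕ (((x2 ⊕ (x5 ⊕ x1)) → x4) ⊕ (x3 ⊕ x4)) = True ⊕ True = False
x2 ⊕ x5 = True ⊕ False = True
((x6 → x5) ⊕ (((x2 ⊕ (x5 ⊕ x1)) → x4) ⊕ (x3 ⊕ x4))) ↔ (x2 ⊕ x5) = False ↔ True = False
x6 → x4 = False → True = True
(x6 → x4) ⊕ x6 = True ⊕ False = True
x1 → x5 = True → False = False
((x6 → x4) ⊕ x6) ↔ (x1 → x5) = True ↔ False = False
(((x6 → x4) ⊕ x6) ↔ (x1 → x5)) ↔ x6 = False ↔ False = True
((((x6 → x4) ⊕ x6) ↔ (x1 → x5)) ↔ x6) → x5 = True → False = False
(((x6 → x5) ⊕ (((x2 ⊕ (x5 ⊕ x1)) → x4) ⊕ (x3 ⊕ x4))) ↔ (x2 ⊕ x5)) ⊕ (((((x6 → x4) ⊕ x6) ↔ (x1 → x5)) ↔ x6) → x5) = False ⊕ False = False
x3 ↔ ((((x6 → x5) ⊕ (((x2 ⊕ (x5 ⊕ x1)) → x4) ⊕ (x3 ⊕ x4))) ↔ (x2 ⊕ x5)) ⊕ (((((x6 → x4) ⊕ x6) ↔ (x1 → x5)) ↔ x6) → x5)) = True ↔ False = False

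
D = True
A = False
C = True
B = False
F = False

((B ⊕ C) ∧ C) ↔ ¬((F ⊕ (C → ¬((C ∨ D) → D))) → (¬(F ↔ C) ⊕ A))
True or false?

B ⊕ C = False ⊕ True = True
(B ⊕ C) ∧ C = True ∧ True = True
C ∨ D = True ∨ True = True
(C ∨ D) → D = True → True = True
¬((C ∨ D) → D) = ¬True = False
C → ¬((C ∨ D) → D) = True → False = False
F ⊕ (C → ¬((C ∨ D) → D)) = False ⊕ False = False
F ↔ C = False ↔ True = False
¬(F ↔ C) = ¬False = True
¬(F ↔ C) ⊕ A = True ⊕ False = True
(F ⊕ (C → ¬((C ∨ D) → D))) → (¬(F ↔ C) ⊕ A) = False → True = True
¬((F ⊕ (C → ¬((C ∨ D) → D))) → (¬(F ↔ C) ⊕ A)) = ¬True = False
((B ⊕ C) ∧ C) ↔ ¬((F ⊕ (C → ¬((C ∨ D) → D))) → (¬(F ↔ C) ⊕ A)) = True ↔ False = False

False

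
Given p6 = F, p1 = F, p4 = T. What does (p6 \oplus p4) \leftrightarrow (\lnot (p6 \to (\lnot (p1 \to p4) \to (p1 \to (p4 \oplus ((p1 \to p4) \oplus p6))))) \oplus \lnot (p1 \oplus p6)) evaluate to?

p6 \oplus p4 = F \oplus T = T
p1 \to p4 = F \to T = T
\lnot (p1 \to p4) = \lnot T = F
p1 \to p4 = F \to T = T
(p1 \to p4) \oplus p6 = T \oplus F = T
p4 \oplus ((p1 \to p4) \oplus p6) = T \oplus T = F
p1 \to (p4 \oplus ((p1 \to p4) \oplus p6)) = F \to F = T
\lnot (p1 \to p4) \to (p1 \to (p4 \oplus ((p1 \to p4) \oplus p6))) = F \to T = T
p6 \to (\lnot (p1 \to p4) \to (p1 \to (p4 \oplus ((p1 \to p4) \oplus p6)))) = F \to T = T
\lnot (p6 \to (\lnot (p1 \to p4) \to (p1 \to (p4 \oplus ((p1 \to p4) \oplus p6))))) = \lnot T = F
p1 \oplus p6 = F \oplus F = F
\lnot (p1 \oplus p6) = \lnot F = T
\lnot (p6 \to (\lnot (p1 \to p4) \to (p1 \to (p4 \oplus ((p1 \to p4) \oplus p6))))) \oplus \lnot (p1 \oplus p6) = F \oplus T = T
(p6 \oplus p4) \leftrightarrow (\lnot (p6 \to (\lnot (p1 \to p4) \to (p1 \to (p4 \oplus ((p1 \to p4) \oplus p6))))) \oplus \lnot (p1 \oplus p6)) = T \leftrightarrow T = T

T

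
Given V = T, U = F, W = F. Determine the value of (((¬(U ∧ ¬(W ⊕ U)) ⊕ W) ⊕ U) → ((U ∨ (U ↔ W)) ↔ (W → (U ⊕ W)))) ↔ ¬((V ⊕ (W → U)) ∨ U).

T

W ⊕ U = F ⊕ F = F
¬(W ⊕ U) = ¬F = T
U ∧ ¬(W ⊕ U) = F ∧ T = F
¬(U ∧ ¬(W ⊕ U)) = ¬F = T
¬(U ∧ ¬(W ⊕ U)) ⊕ W = T ⊕ F = T
(¬(U ∧ ¬(W ⊕ U)) ⊕ W) ⊕ U = T ⊕ F = T
U ↔ W = F ↔ F = T
U ∨ (U ↔ W) = F ∨ T = T
U ⊕ W = F ⊕ F = F
W → (U ⊕ W) = F → F = T
(U ∨ (U ↔ W)) ↔ (W → (U ⊕ W)) = T ↔ T = T
((¬(U ∧ ¬(W ⊕ U)) ⊕ W) ⊕ U) → ((U ∨ (U ↔ W)) ↔ (W → (U ⊕ W))) = T → T = T
W → U = F → F = T
V ⊕ (W → U) = T ⊕ T = F
(V ⊕ (W → U)) ∨ U = F ∨ F = F
¬((V ⊕ (W → U)) ∨ U) = ¬F = T
(((¬(U ∧ ¬(W ⊕ U)) ⊕ W) ⊕ U) → ((U ∨ (U ↔ W)) ↔ (W → (U ⊕ W)))) ↔ ¬((V ⊕ (W → U)) ∨ U) = T ↔ T = T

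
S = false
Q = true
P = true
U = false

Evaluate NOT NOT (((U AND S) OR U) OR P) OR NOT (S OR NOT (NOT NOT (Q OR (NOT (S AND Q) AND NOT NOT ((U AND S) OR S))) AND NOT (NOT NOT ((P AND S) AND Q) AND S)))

true

U AND S = false AND false = false
(U AND S) OR U = false OR false = false
((U AND S) OR U) OR P = false OR true = true
NOT (((U AND S) OR U) OR P) = NOT true = false
NOT NOT (((U AND S) OR U) OR P) = NOT false = true
S AND Q = false AND true = false
NOT (S AND Q) = NOT false = true
U AND S = false AND false = false
(U AND S) OR S = false OR false = false
NOT ((U AND S) OR S) = NOT false = true
NOT NOT ((U AND S) OR S) = NOT true = false
NOT (S AND Q) AND NOT NOT ((U AND S) OR S) = true AND false = false
Q OR (NOT (S AND Q) AND NOT NOT ((U AND S) OR S)) = true OR false = true
NOT (Q OR (NOT (S AND Q) AND NOT NOT ((U AND S) OR S))) = NOT true = false
NOT NOT (Q OR (NOT (S AND Q) AND NOT NOT ((U AND S) OR S))) = NOT false = true
P AND S = true AND false = false
(P AND S) AND Q = false AND true = false
NOT ((P AND S) AND Q) = NOT false = true
NOT NOT ((P AND S) AND Q) = NOT true = false
NOT NOT ((P AND S) AND Q) AND S = false AND false = false
NOT (NOT NOT ((P AND S) AND Q) AND S) = NOT false = true
NOT NOT (Q OR (NOT (S AND Q) AND NOT NOT ((U AND S) OR S))) AND NOT (NOT NOT ((P AND S) AND Q) AND S) = true AND true = true
NOT (NOT NOT (Q OR (NOT (S AND Q) AND NOT NOT ((U AND S) OR S))) AND NOT (NOT NOT ((P AND S) AND Q) AND S)) = NOT true = false
S OR NOT (NOT NOT (Q OR (NOT (S AND Q) AND NOT NOT ((U AND S) OR S))) AND NOT (NOT NOT ((P AND S) AND Q) AND S)) = false OR false = false
NOT (S OR NOT (NOT NOT (Q OR (NOT (S AND Q) AND NOT NOT ((U AND S) OR S))) AND NOT (NOT NOT ((P AND S) AND Q) AND S))) = NOT false = true
NOT NOT (((U AND S) OR U) OR P) OR NOT (S OR NOT (NOT NOT (Q OR (NOT (S AND Q) AND NOT NOT ((U AND S) OR S))) AND NOT (NOT NOT ((P AND S) AND Q) AND S))) = true OR true = true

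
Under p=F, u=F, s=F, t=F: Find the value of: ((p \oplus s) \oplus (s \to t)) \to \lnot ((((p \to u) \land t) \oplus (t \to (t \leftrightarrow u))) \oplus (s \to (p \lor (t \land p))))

T

Substituting p=F, u=F, s=F, t=F:
p \oplus s = F \oplus F = F
s \to t = F \to F = T
(p \oplus s) \oplus (s \to t) = F \oplus T = T
p \to u = F \to F = T
(p \to u) \land t = T \land F = F
t \leftrightarrow u = F \leftrightarrow F = T
t \to (t \leftrightarrow u) = F \to T = T
((p \to u) \land t) \oplus (t \to (t \leftrightarrow u)) = F \oplus T = T
t \land p = F \land F = F
p \lor (t \land p) = F \lor F = F
s \to (p \lor (t \land p)) = F \to F = T
(((p \to u) \land t) \oplus (t \to (t \leftrightarrow u))) \oplus (s \to (p \lor (t \land p))) = T \oplus T = F
\lnot ((((p \to u) \land t) \oplus (t \to (t \leftrightarrow u))) \oplus (s \to (p \lor (t \land p)))) = \lnot F = T
((p \oplus s) \oplus (s \to t)) \to \lnot ((((p \to u) \land t) \oplus (t \to (t \leftrightarrow u))) \oplus (s \to (p \lor (t \land p)))) = T \to T = T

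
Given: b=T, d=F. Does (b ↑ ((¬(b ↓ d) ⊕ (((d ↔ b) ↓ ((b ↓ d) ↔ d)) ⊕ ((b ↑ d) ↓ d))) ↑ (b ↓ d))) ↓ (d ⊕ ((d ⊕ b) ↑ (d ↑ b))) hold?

T

b ↓ d = T ↓ F = F
¬(b ↓ d) = ¬F = T
d ↔ b = F ↔ T = F
b ↓ d = T ↓ F = F
(b ↓ d) ↔ d = F ↔ F = T
(d ↔ b) ↓ ((b ↓ d) ↔ d) = F ↓ T = F
b ↑ d = T ↑ F = T
(b ↑ d) ↓ d = T ↓ F = F
((d ↔ b) ↓ ((b ↓ d) ↔ d)) ⊕ ((b ↑ d) ↓ d) = F ⊕ F = F
¬(b ↓ d) ⊕ (((d ↔ b) ↓ ((b ↓ d) ↔ d)) ⊕ ((b ↑ d) ↓ d)) = T ⊕ F = T
b ↓ d = T ↓ F = F
(¬(b ↓ d) ⊕ (((d ↔ b) ↓ ((b ↓ d) ↔ d)) ⊕ ((b ↑ d) ↓ d))) ↑ (b ↓ d) = T ↑ F = T
b ↑ ((¬(b ↓ d) ⊕ (((d ↔ b) ↓ ((b ↓ d) ↔ d)) ⊕ ((b ↑ d) ↓ d))) ↑ (b ↓ d)) = T ↑ T = F
d ⊕ b = F ⊕ T = T
d ↑ b = F ↑ T = T
(d ⊕ b) ↑ (d ↑ b) = T ↑ T = F
d ⊕ ((d ⊕ b) ↑ (d ↑ b)) = F ⊕ F = F
(b ↑ ((¬(b ↓ d) ⊕ (((d ↔ b) ↓ ((b ↓ d) ↔ d)) ⊕ ((b ↑ d) ↓ d))) ↑ (b ↓ d))) ↓ (d ⊕ ((d ⊕ b) ↑ (d ↑ b))) = F ↓ F = T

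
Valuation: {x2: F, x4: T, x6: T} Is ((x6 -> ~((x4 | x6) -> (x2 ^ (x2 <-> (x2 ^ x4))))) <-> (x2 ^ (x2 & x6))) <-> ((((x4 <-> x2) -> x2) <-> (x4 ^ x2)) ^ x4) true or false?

T

Substituting x2=F, x4=T, x6=T:
x4 | x6 = T | T = T
x2 ^ x4 = F ^ T = T
x2 <-> (x2 ^ x4) = F <-> T = F
x2 ^ (x2 <-> (x2 ^ x4)) = F ^ F = F
(x4 | x6) -> (x2 ^ (x2 <-> (x2 ^ x4))) = T -> F = F
~((x4 | x6) -> (x2 ^ (x2 <-> (x2 ^ x4)))) = ~F = T
x6 -> ~((x4 | x6) -> (x2 ^ (x2 <-> (x2 ^ x4)))) = T -> T = T
x2 & x6 = F & T = F
x2 ^ (x2 & x6) = F ^ F = F
(x6 -> ~((x4 | x6) -> (x2 ^ (x2 <-> (x2 ^ x4))))) <-> (x2 ^ (x2 & x6)) = T <-> F = F
x4 <-> x2 = T <-> F = F
(x4 <-> x2) -> x2 = F -> F = T
x4 ^ x2 = T ^ F = T
((x4 <-> x2) -> x2) <-> (x4 ^ x2) = T <-> T = T
(((x4 <-> x2) -> x2) <-> (x4 ^ x2)) ^ x4 = T ^ T = F
((x6 -> ~((x4 | x6) -> (x2 ^ (x2 <-> (x2 ^ x4))))) <-> (x2 ^ (x2 & x6))) <-> ((((x4 <-> x2) -> x2) <-> (x4 ^ x2)) ^ x4) = F <-> F = T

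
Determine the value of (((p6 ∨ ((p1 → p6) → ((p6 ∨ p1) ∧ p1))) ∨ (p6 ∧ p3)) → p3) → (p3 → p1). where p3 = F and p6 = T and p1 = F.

T

p1 → p6 = F → T = T
p6 ∨ p1 = T ∨ F = T
(p6 ∨ p1) ∧ p1 = T ∧ F = F
(p1 → p6) → ((p6 ∨ p1) ∧ p1) = T → F = F
p6 ∨ ((p1 → p6) → ((p6 ∨ p1) ∧ p1)) = T ∨ F = T
p6 ∧ p3 = T ∧ F = F
(p6 ∨ ((p1 → p6) → ((p6 ∨ p1) ∧ p1))) ∨ (p6 ∧ p3) = T ∨ F = T
((p6 ∨ ((p1 → p6) → ((p6 ∨ p1) ∧ p1))) ∨ (p6 ∧ p3)) → p3 = T → F = F
p3 → p1 = F → F = T
(((p6 ∨ ((p1 → p6) → ((p6 ∨ p1) ∧ p1))) ∨ (p6 ∧ p3)) → p3) → (p3 → p1) = F → T = T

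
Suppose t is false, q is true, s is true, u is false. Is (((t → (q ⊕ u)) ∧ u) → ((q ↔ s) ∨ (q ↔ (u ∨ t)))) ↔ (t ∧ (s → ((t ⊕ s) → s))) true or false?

False

Substituting t=False, q=True, s=True, u=False:
q ⊕ u = True ⊕ False = True
t → (q ⊕ u) = False → True = True
(t → (q ⊕ u)) ∧ u = True ∧ False = False
q ↔ s = True ↔ True = True
u ∨ t = False ∨ False = False
q ↔ (u ∨ t) = True ↔ False = False
(q ↔ s) ∨ (q ↔ (u ∨ t)) = True ∨ False = True
((t → (q ⊕ u)) ∧ u) → ((q ↔ s) ∨ (q ↔ (u ∨ t))) = False → True = True
t ⊕ s = False ⊕ True = True
(t ⊕ s) → s = True → True = True
s → ((t ⊕ s) → s) = True → True = True
t ∧ (s → ((t ⊕ s) → s)) = False ∧ True = False
(((t → (q ⊕ u)) ∧ u) → ((q ↔ s) ∨ (q ↔ (u ∨ t)))) ↔ (t ∧ (s → ((t ⊕ s) → s))) = True ↔ False = False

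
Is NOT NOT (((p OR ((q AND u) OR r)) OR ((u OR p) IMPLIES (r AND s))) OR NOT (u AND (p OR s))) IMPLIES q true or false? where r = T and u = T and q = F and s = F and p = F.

F

Substituting r=T, u=T, q=F, s=F, p=F:
q AND u = F AND T = F
(q AND u) OR r = F OR T = T
p OR ((q AND u) OR r) = F OR T = T
u OR p = T OR F = T
r AND s = T AND F = F
(u OR p) IMPLIES (r AND s) = T IMPLIES F = F
(p OR ((q AND u) OR r)) OR ((u OR p) IMPLIES (r AND s)) = T OR F = T
p OR s = F OR F = F
u AND (p OR s) = T AND F = F
NOT (u AND (p OR s)) = NOT F = T
((p OR ((q AND u) OR r)) OR ((u OR p) IMPLIES (r AND s))) OR NOT (u AND (p OR s)) = T OR T = T
NOT (((p OR ((q AND u) OR r)) OR ((u OR p) IMPLIES (r AND s))) OR NOT (u AND (p OR s))) = NOT T = F
NOT NOT (((p OR ((q AND u) OR r)) OR ((u OR p) IMPLIES (r AND s))) OR NOT (u AND (p OR s))) = NOT F = T
NOT NOT (((p OR ((q AND u) OR r)) OR ((u OR p) IMPLIES (r AND s))) OR NOT (u AND (p OR s))) IMPLIES q = T IMPLIES F = F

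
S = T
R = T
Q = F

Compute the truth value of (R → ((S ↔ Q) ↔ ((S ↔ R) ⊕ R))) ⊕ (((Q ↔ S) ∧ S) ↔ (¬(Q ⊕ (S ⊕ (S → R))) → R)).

Substituting S=T, R=T, Q=F:
S ↔ Q = T ↔ F = F
S ↔ R = T ↔ T = T
(S ↔ R) ⊕ R = T ⊕ T = F
(S ↔ Q) ↔ ((S ↔ R) ⊕ R) = F ↔ F = T
R → ((S ↔ Q) ↔ ((S ↔ R) ⊕ R)) = T → T = T
Q ↔ S = F ↔ T = F
(Q ↔ S) ∧ S = F ∧ T = F
S → R = T → T = T
S ⊕ (S → R) = T ⊕ T = F
Q ⊕ (S ⊕ (S → R)) = F ⊕ F = F
¬(Q ⊕ (S ⊕ (S → R))) = ¬F = T
¬(Q ⊕ (S ⊕ (S → R))) → R = T → T = T
((Q ↔ S) ∧ S) ↔ (¬(Q ⊕ (S ⊕ (S → R))) → R) = F ↔ T = F
(R → ((S ↔ Q) ↔ ((S ↔ R) ⊕ R))) ⊕ (((Q ↔ S) ∧ S) ↔ (¬(Q ⊕ (S ⊕ (S → R))) → R)) = T ⊕ F = T

T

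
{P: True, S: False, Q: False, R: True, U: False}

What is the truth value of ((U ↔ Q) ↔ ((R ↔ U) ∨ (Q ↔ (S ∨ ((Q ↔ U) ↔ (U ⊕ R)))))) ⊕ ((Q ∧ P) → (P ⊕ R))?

True

U ↔ Q = False ↔ False = True
R ↔ U = True ↔ False = False
Q ↔ U = False ↔ False = True
U ⊕ R = False ⊕ True = True
(Q ↔ U) ↔ (U ⊕ R) = True ↔ True = True
S ∨ ((Q ↔ U) ↔ (U ⊕ R)) = False ∨ True = True
Q ↔ (S ∨ ((Q ↔ U) ↔ (U ⊕ R))) = False ↔ True = False
(R ↔ U) ∨ (Q ↔ (S ∨ ((Q ↔ U) ↔ (U ⊕ R)))) = False ∨ False = False
(U ↔ Q) ↔ ((R ↔ U) ∨ (Q ↔ (S ∨ ((Q ↔ U) ↔ (U ⊕ R))))) = True ↔ False = False
Q ∧ P = False ∧ True = False
P ⊕ R = True ⊕ True = False
(Q ∧ P) → (P ⊕ R) = False → False = True
((U ↔ Q) ↔ ((R ↔ U) ∨ (Q ↔ (S ∨ ((Q ↔ U) ↔ (U ⊕ R)))))) ⊕ ((Q ∧ P) → (P ⊕ R)) = False ⊕ True = True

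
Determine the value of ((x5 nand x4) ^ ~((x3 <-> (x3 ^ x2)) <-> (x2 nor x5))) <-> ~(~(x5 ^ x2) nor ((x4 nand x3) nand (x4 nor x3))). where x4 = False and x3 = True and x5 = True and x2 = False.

x5 nand x4 = True nand False = True
x3 ^ x2 = True ^ False = True
x3 <-> (x3 ^ x2) = True <-> True = True
x2 nor x5 = False nor True = False
(x3 <-> (x3 ^ x2)) <-> (x2 nor x5) = True <-> False = False
~((x3 <-> (x3 ^ x2)) <-> (x2 nor x5)) = ~False = True
(x5 nand x4) ^ ~((x3 <-> (x3 ^ x2)) <-> (x2 nor x5)) = True ^ True = False
x5 ^ x2 = True ^ False = True
~(x5 ^ x2) = ~True = False
x4 nand x3 = False nand True = True
x4 nor x3 = False nor True = False
(x4 nand x3) nand (x4 nor x3) = True nand False = True
~(x5 ^ x2) nor ((x4 nand x3) nand (x4 nor x3)) = False nor True = False
~(~(x5 ^ x2) nor ((x4 nand x3) nand (x4 nor x3))) = ~False = True
((x5 nand x4) ^ ~((x3 <-> (x3 ^ x2)) <-> (x2 nor x5))) <-> ~(~(x5 ^ x2) nor ((x4 nand x3) nand (x4 nor x3))) = False <-> True = False

False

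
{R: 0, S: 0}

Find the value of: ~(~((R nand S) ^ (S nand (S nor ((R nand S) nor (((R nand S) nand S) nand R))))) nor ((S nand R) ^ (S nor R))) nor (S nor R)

0

Substituting R=0, S=0:
R nand S = 0 nand 0 = 1
R nand S = 0 nand 0 = 1
R nand S = 0 nand 0 = 1
(R nand S) nand S = 1 nand 0 = 1
((R nand S) nand S) nand R = 1 nand 0 = 1
(R nand S) nor (((R nand S) nand S) nand R) = 1 nor 1 = 0
S nor ((R nand S) nor (((R nand S) nand S) nand R)) = 0 nor 0 = 1
S nand (S nor ((R nand S) nor (((R nand S) nand S) nand R))) = 0 nand 1 = 1
(R nand S) ^ (S nand (S nor ((R nand S) nor (((R nand S) nand S) nand R)))) = 1 ^ 1 = 0
~((R nand S) ^ (S nand (S nor ((R nand S) nor (((R nand S) nand S) nand R))))) = ~0 = 1
S nand R = 0 nand 0 = 1
S nor R = 0 nor 0 = 1
(S nand R) ^ (S nor R) = 1 ^ 1 = 0
~((R nand S) ^ (S nand (S nor ((R nand S) nor (((R nand S) nand S) nand R))))) nor ((S nand R) ^ (S nor R)) = 1 nor 0 = 0
~(~((R nand S) ^ (S nand (S nor ((R nand S) nor (((R nand S) nand S) nand R))))) nor ((S nand R) ^ (S nor R))) = ~0 = 1
S nor R = 0 nor 0 = 1
~(~((R nand S) ^ (S nand (S nor ((R nand S) nor (((R nand S) nand S) nand R))))) nor ((S nand R) ^ (S nor R))) nor (S nor R) = 1 nor 1 = 0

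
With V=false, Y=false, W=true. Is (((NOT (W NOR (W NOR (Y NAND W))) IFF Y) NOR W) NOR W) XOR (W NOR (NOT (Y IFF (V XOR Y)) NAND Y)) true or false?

false

Substituting V=false, Y=false, W=true:
Y NAND W = false NAND true = true
W NOR (Y NAND W) = true NOR true = false
W NOR (W NOR (Y NAND W)) = true NOR false = false
NOT (W NOR (W NOR (Y NAND W))) = NOT false = true
NOT (W NOR (W NOR (Y NAND W))) IFF Y = true IFF false = false
(NOT (W NOR (W NOR (Y NAND W))) IFF Y) NOR W = false NOR true = false
((NOT (W NOR (W NOR (Y NAND W))) IFF Y) NOR W) NOR W = false NOR true = false
V XOR Y = false XOR false = false
Y IFF (V XOR Y) = false IFF false = true
NOT (Y IFF (V XOR Y)) = NOT true = false
NOT (Y IFF (V XOR Y)) NAND Y = false NAND false = true
W NOR (NOT (Y IFF (V XOR Y)) NAND Y) = true NOR true = false
(((NOT (W NOR (W NOR (Y NAND W))) IFF Y) NOR W) NOR W) XOR (W NOR (NOT (Y IFF (V XOR Y)) NAND Y)) = false XOR false = false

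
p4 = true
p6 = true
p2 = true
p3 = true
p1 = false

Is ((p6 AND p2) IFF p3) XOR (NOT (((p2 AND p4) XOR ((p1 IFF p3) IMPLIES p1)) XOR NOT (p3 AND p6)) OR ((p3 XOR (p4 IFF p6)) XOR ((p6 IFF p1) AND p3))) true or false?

p6 AND p2 = true AND true = true
(p6 AND p2) IFF p3 = true IFF true = true
p2 AND p4 = true AND true = true
p1 IFF p3 = false IFF true = false
(p1 IFF p3) IMPLIES p1 = false IMPLIES false = true
(p2 AND p4) XOR ((p1 IFF p3) IMPLIES p1) = true XOR true = false
p3 AND p6 = true AND true = true
NOT (p3 AND p6) = NOT true = false
((p2 AND p4) XOR ((p1 IFF p3) IMPLIES p1)) XOR NOT (p3 AND p6) = false XOR false = false
NOT (((p2 AND p4) XOR ((p1 IFF p3) IMPLIES p1)) XOR NOT (p3 AND p6)) = NOT false = true
p4 IFF p6 = true IFF true = true
p3 XOR (p4 IFF p6) = true XOR true = false
p6 IFF p1 = true IFF false = false
(p6 IFF p1) AND p3 = false AND true = false
(p3 XOR (p4 IFF p6)) XOR ((p6 IFF p1) AND p3) = false XOR false = false
NOT (((p2 AND p4) XOR ((p1 IFF p3) IMPLIES p1)) XOR NOT (p3 AND p6)) OR ((p3 XOR (p4 IFF p6)) XOR ((p6 IFF p1) AND p3)) = true OR false = true
((p6 AND p2) IFF p3) XOR (NOT (((p2 AND p4) XOR ((p1 IFF p3) IMPLIES p1)) XOR NOT (p3 AND p6)) OR ((p3 XOR (p4 IFF p6)) XOR ((p6 IFF p1) AND p3))) = true XOR true = false

false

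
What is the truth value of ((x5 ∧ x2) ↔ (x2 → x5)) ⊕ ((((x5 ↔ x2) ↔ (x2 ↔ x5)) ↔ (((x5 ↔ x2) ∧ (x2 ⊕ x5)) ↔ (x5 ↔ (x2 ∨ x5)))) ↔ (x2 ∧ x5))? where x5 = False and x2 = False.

True

x5 ∧ x2 = False ∧ False = False
x2 → x5 = False → False = True
(x5 ∧ x2) ↔ (x2 → x5) = False ↔ True = False
x5 ↔ x2 = False ↔ False = True
x2 ↔ x5 = False ↔ False = True
(x5 ↔ x2) ↔ (x2 ↔ x5) = True ↔ True = True
x5 ↔ x2 = False ↔ False = True
x2 ⊕ x5 = False ⊕ False = False
(x5 ↔ x2) ∧ (x2 ⊕ x5) = True ∧ False = False
x2 ∨ x5 = False ∨ False = False
x5 ↔ (x2 ∨ x5) = False ↔ False = True
((x5 ↔ x2) ∧ (x2 ⊕ x5)) ↔ (x5 ↔ (x2 ∨ x5)) = False ↔ True = False
((x5 ↔ x2) ↔ (x2 ↔ x5)) ↔ (((x5 ↔ x2) ∧ (x2 ⊕ x5)) ↔ (x5 ↔ (x2 ∨ x5))) = True ↔ False = False
x2 ∧ x5 = False ∧ False = False
(((x5 ↔ x2) ↔ (x2 ↔ x5)) ↔ (((x5 ↔ x2) ∧ (x2 ⊕ x5)) ↔ (x5 ↔ (x2 ∨ x5)))) ↔ (x2 ∧ x5) = False ↔ False = True
((x5 ∧ x2) ↔ (x2 → x5)) ⊕ ((((x5 ↔ x2) ↔ (x2 ↔ x5)) ↔ (((x5 ↔ x2) ∧ (x2 ⊕ x5)) ↔ (x5 ↔ (x2 ∨ x5)))) ↔ (x2 ∧ x5)) = False ⊕ True = True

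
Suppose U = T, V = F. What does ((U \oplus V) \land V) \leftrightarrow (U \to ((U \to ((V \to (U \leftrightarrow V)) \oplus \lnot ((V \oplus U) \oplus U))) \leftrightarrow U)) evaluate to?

Substituting U=T, V=F:
U \oplus V = T \oplus F = T
(U \oplus V) \land V = T \land F = F
U \leftrightarrow V = T \leftrightarrow F = F
V \to (U \leftrightarrow V) = F \to F = T
V \oplus U = F \oplus T = T
(V \oplus U) \oplus U = T \oplus T = F
\lnot ((V \oplus U) \oplus U) = \lnot F = T
(V \to (U \leftrightarrow V)) \oplus \lnot ((V \oplus U) \oplus U) = T \oplus T = F
U \to ((V \to (U \leftrightarrow V)) \oplus \lnot ((V \oplus U) \oplus U)) = T \to F = F
(U \to ((V \to (U \leftrightarrow V)) \oplus \lnot ((V \oplus U) \oplus U))) \leftrightarrow U = F \leftrightarrow T = F
U \to ((U \to ((V \to (U \leftrightarrow V)) \oplus \lnot ((V \oplus U) \oplus U))) \leftrightarrow U) = T \to F = F
((U \oplus V) \land V) \leftrightarrow (U \to ((U \to ((V \to (U \leftrightarrow V)) \oplus \lnot ((V \oplus U) \oplus U))) \leftrightarrow U)) = F \leftrightarrow F = T

T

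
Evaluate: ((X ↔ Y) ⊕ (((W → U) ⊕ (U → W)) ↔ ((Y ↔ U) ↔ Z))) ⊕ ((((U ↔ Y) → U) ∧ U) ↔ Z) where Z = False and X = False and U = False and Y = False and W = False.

X ↔ Y = False ↔ False = True
W → U = False → False = True
U → W = False → False = True
(W → U) ⊕ (U → W) = True ⊕ True = False
Y ↔ U = False ↔ False = True
(Y ↔ U) ↔ Z = True ↔ False = False
((W → U) ⊕ (U → W)) ↔ ((Y ↔ U) ↔ Z) = False ↔ False = True
(X ↔ Y) ⊕ (((W → U) ⊕ (U → W)) ↔ ((Y ↔ U) ↔ Z)) = True ⊕ True = False
U ↔ Y = False ↔ False = True
(U ↔ Y) → U = True → False = False
((U ↔ Y) → U) ∧ U = False ∧ False = False
(((U ↔ Y) → U) ∧ U) ↔ Z = False ↔ False = True
((X ↔ Y) ⊕ (((W → U) ⊕ (U → W)) ↔ ((Y ↔ U) ↔ Z))) ⊕ ((((U ↔ Y) → U) ∧ U) ↔ Z) = False ⊕ True = True

True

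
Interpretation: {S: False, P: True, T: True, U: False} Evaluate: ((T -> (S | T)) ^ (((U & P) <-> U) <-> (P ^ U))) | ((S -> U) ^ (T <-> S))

True

S | T = False | True = True
T -> (S | T) = True -> True = True
U & P = False & True = False
(U & P) <-> U = False <-> False = True
P ^ U = True ^ False = True
((U & P) <-> U) <-> (P ^ U) = True <-> True = True
(T -> (S | T)) ^ (((U & P) <-> U) <-> (P ^ U)) = True ^ True = False
S -> U = False -> False = True
T <-> S = True <-> False = False
(S -> U) ^ (T <-> S) = True ^ False = True
((T -> (S | T)) ^ (((U & P) <-> U) <-> (P ^ U))) | ((S -> U) ^ (T <-> S)) = False | True = True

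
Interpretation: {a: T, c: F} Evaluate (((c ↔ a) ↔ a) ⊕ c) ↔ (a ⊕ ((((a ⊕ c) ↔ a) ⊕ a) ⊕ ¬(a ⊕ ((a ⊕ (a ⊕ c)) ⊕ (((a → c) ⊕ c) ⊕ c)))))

F

c ↔ a = F ↔ T = F
(c ↔ a) ↔ a = F ↔ T = F
((c ↔ a) ↔ a) ⊕ c = F ⊕ F = F
a ⊕ c = T ⊕ F = T
(a ⊕ c) ↔ a = T ↔ T = T
((a ⊕ c) ↔ a) ⊕ a = T ⊕ T = F
a ⊕ c = T ⊕ F = T
a ⊕ (a ⊕ c) = T ⊕ T = F
a → c = T → F = F
(a → c) ⊕ c = F ⊕ F = F
((a → c) ⊕ c) ⊕ c = F ⊕ F = F
(a ⊕ (a ⊕ c)) ⊕ (((a → c) ⊕ c) ⊕ c) = F ⊕ F = F
a ⊕ ((a ⊕ (a ⊕ c)) ⊕ (((a → c) ⊕ c) ⊕ c)) = T ⊕ F = T
¬(a ⊕ ((a ⊕ (a ⊕ c)) ⊕ (((a → c) ⊕ c) ⊕ c))) = ¬T = F
(((a ⊕ c) ↔ a) ⊕ a) ⊕ ¬(a ⊕ ((a ⊕ (a ⊕ c)) ⊕ (((a → c) ⊕ c) ⊕ c))) = F ⊕ F = F
a ⊕ ((((a ⊕ c) ↔ a) ⊕ a) ⊕ ¬(a ⊕ ((a ⊕ (a ⊕ c)) ⊕ (((a → c) ⊕ c) ⊕ c)))) = T ⊕ F = T
(((c ↔ a) ↔ a) ⊕ c) ↔ (a ⊕ ((((a ⊕ c) ↔ a) ⊕ a) ⊕ ¬(a ⊕ ((a ⊕ (a ⊕ c)) ⊕ (((a → c) ⊕ c) ⊕ c))))) = F ↔ T = F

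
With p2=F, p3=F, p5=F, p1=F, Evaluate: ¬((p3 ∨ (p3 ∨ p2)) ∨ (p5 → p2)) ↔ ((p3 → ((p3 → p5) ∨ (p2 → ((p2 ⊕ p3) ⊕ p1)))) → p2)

T

Substituting p2=F, p3=F, p5=F, p1=F:
p3 ∨ p2 = F ∨ F = F
p3 ∨ (p3 ∨ p2) = F ∨ F = F
p5 → p2 = F → F = T
(p3 ∨ (p3 ∨ p2)) ∨ (p5 → p2) = F ∨ T = T
¬((p3 ∨ (p3 ∨ p2)) ∨ (p5 → p2)) = ¬T = F
p3 → p5 = F → F = T
p2 ⊕ p3 = F ⊕ F = F
(p2 ⊕ p3) ⊕ p1 = F ⊕ F = F
p2 → ((p2 ⊕ p3) ⊕ p1) = F → F = T
(p3 → p5) ∨ (p2 → ((p2 ⊕ p3) ⊕ p1)) = T ∨ T = T
p3 → ((p3 → p5) ∨ (p2 → ((p2 ⊕ p3) ⊕ p1))) = F → T = T
(p3 → ((p3 → p5) ∨ (p2 → ((p2 ⊕ p3) ⊕ p1)))) → p2 = T → F = F
¬((p3 ∨ (p3 ∨ p2)) ∨ (p5 → p2)) ↔ ((p3 → ((p3 → p5) ∨ (p2 → ((p2 ⊕ p3) ⊕ p1)))) → p2) = F ↔ F = T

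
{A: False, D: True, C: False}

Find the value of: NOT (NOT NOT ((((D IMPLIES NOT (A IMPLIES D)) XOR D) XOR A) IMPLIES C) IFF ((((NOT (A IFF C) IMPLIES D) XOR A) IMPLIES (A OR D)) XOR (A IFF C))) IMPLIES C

True

A IMPLIES D = False IMPLIES True = True
NOT (A IMPLIES D) = NOT True = False
D IMPLIES NOT (A IMPLIES D) = True IMPLIES False = False
(D IMPLIES NOT (A IMPLIES D)) XOR D = False XOR True = True
((D IMPLIES NOT (A IMPLIES D)) XOR D) XOR A = True XOR False = True
(((D IMPLIES NOT (A IMPLIES D)) XOR D) XOR A) IMPLIES C = True IMPLIES False = False
NOT ((((D IMPLIES NOT (A IMPLIES D)) XOR D) XOR A) IMPLIES C) = NOT False = True
NOT NOT ((((D IMPLIES NOT (A IMPLIES D)) XOR D) XOR A) IMPLIES C) = NOT True = False
A IFF C = False IFF False = True
NOT (A IFF C) = NOT True = False
NOT (A IFF C) IMPLIES D = False IMPLIES True = True
(NOT (A IFF C) IMPLIES D) XOR A = True XOR False = True
A OR D = False OR True = True
((NOT (A IFF C) IMPLIES D) XOR A) IMPLIES (A OR D) = True IMPLIES True = True
A IFF C = False IFF False = True
(((NOT (A IFF C) IMPLIES D) XOR A) IMPLIES (A OR D)) XOR (A IFF C) = True XOR True = False
NOT NOT ((((D IMPLIES NOT (A IMPLIES D)) XOR D) XOR A) IMPLIES C) IFF ((((NOT (A IFF C) IMPLIES D) XOR A) IMPLIES (A OR D)) XOR (A IFF C)) = False IFF False = True
NOT (NOT NOT ((((D IMPLIES NOT (A IMPLIES D)) XOR D) XOR A) IMPLIES C) IFF ((((NOT (A IFF C) IMPLIES D) XOR A) IMPLIES (A OR D)) XOR (A IFF C))) = NOT True = False
NOT (NOT NOT ((((D IMPLIES NOT (A IMPLIES D)) XOR D) XOR A) IMPLIES C) IFF ((((NOT (A IFF C) IMPLIES D) XOR A) IMPLIES (A OR D)) XOR (A IFF C))) IMPLIES C = False IMPLIES False = True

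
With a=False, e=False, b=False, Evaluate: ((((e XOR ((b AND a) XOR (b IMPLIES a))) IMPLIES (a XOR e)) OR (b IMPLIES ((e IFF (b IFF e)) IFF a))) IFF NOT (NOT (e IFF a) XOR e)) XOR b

Substituting a=False, e=False, b=False:
b AND a = False AND False = False
b IMPLIES a = False IMPLIES False = True
(b AND a) XOR (b IMPLIES a) = False XOR True = True
e XOR ((b AND a) XOR (b IMPLIES a)) = False XOR True = True
a XOR e = False XOR False = False
(e XOR ((b AND a) XOR (b IMPLIES a))) IMPLIES (a XOR e) = True IMPLIES False = False
b IFF e = False IFF False = True
e IFF (b IFF e) = False IFF True = False
(e IFF (b IFF e)) IFF a = False IFF False = True
b IMPLIES ((e IFF (b IFF e)) IFF a) = False IMPLIES True = True
((e XOR ((b AND a) XOR (b IMPLIES a))) IMPLIES (a XOR e)) OR (b IMPLIES ((e IFF (b IFF e)) IFF a)) = False OR True = True
e IFF a = False IFF False = True
NOT (e IFF a) = NOT True = False
NOT (e IFF a) XOR e = False XOR False = False
NOT (NOT (e IFF a) XOR e) = NOT False = True
(((e XOR ((b AND a) XOR (b IMPLIES a))) IMPLIES (a XOR e)) OR (b IMPLIES ((e IFF (b IFF e)) IFF a))) IFF NOT (NOT (e IFF a) XOR e) = True IFF True = True
((((e XOR ((b AND a) XOR (b IMPLIES a))) IMPLIES (a XOR e)) OR (b IMPLIES ((e IFF (b IFF e)) IFF a))) IFF NOT (NOT (e IFF a) XOR e)) XOR b = True XOR False = True

True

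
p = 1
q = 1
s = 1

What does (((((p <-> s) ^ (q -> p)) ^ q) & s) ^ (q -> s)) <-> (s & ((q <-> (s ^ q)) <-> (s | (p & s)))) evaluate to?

1

Substituting p=1, q=1, s=1:
p <-> s = 1 <-> 1 = 1
q -> p = 1 -> 1 = 1
(p <-> s) ^ (q -> p) = 1 ^ 1 = 0
((p <-> s) ^ (q -> p)) ^ q = 0 ^ 1 = 1
(((p <-> s) ^ (q -> p)) ^ q) & s = 1 & 1 = 1
q -> s = 1 -> 1 = 1
((((p <-> s) ^ (q -> p)) ^ q) & s) ^ (q -> s) = 1 ^ 1 = 0
s ^ q = 1 ^ 1 = 0
q <-> (s ^ q) = 1 <-> 0 = 0
p & s = 1 & 1 = 1
s | (p & s) = 1 | 1 = 1
(q <-> (s ^ q)) <-> (s | (p & s)) = 0 <-> 1 = 0
s & ((q <-> (s ^ q)) <-> (s | (p & s))) = 1 & 0 = 0
(((((p <-> s) ^ (q -> p)) ^ q) & s) ^ (q -> s)) <-> (s & ((q <-> (s ^ q)) <-> (s | (p & s)))) = 0 <-> 0 = 1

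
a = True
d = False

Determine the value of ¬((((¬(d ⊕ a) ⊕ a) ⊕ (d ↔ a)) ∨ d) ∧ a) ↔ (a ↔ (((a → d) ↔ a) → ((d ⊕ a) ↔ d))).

False

d ⊕ a = False ⊕ True = True
¬(d ⊕ a) = ¬True = False
¬(d ⊕ a) ⊕ a = False ⊕ True = True
d ↔ a = False ↔ True = False
(¬(d ⊕ a) ⊕ a) ⊕ (d ↔ a) = True ⊕ False = True
((¬(d ⊕ a) ⊕ a) ⊕ (d ↔ a)) ∨ d = True ∨ False = True
(((¬(d ⊕ a) ⊕ a) ⊕ (d ↔ a)) ∨ d) ∧ a = True ∧ True = True
¬((((¬(d ⊕ a) ⊕ a) ⊕ (d ↔ a)) ∨ d) ∧ a) = ¬True = False
a → d = True → False = False
(a → d) ↔ a = False ↔ True = False
d ⊕ a = False ⊕ True = True
(d ⊕ a) ↔ d = True ↔ False = False
((a → d) ↔ a) → ((d ⊕ a) ↔ d) = False → False = True
a ↔ (((a → d) ↔ a) → ((d ⊕ a) ↔ d)) = True ↔ True = True
¬((((¬(d ⊕ a) ⊕ a) ⊕ (d ↔ a)) ∨ d) ∧ a) ↔ (a ↔ (((a → d) ↔ a) → ((d ⊕ a) ↔ d))) = False ↔ True = False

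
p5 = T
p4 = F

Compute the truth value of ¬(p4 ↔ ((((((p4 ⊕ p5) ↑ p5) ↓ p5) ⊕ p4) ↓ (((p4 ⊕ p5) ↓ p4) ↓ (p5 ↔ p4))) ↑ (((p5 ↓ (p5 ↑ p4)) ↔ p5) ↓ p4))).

p4 ⊕ p5 = F ⊕ T = T
(p4 ⊕ p5) ↑ p5 = T ↑ T = F
((p4 ⊕ p5) ↑ p5) ↓ p5 = F ↓ T = F
(((p4 ⊕ p5) ↑ p5) ↓ p5) ⊕ p4 = F ⊕ F = F
p4 ⊕ p5 = F ⊕ T = T
(p4 ⊕ p5) ↓ p4 = T ↓ F = F
p5 ↔ p4 = T ↔ F = F
((p4 ⊕ p5) ↓ p4) ↓ (p5 ↔ p4) = F ↓ F = T
((((p4 ⊕ p5) ↑ p5) ↓ p5) ⊕ p4) ↓ (((p4 ⊕ p5) ↓ p4) ↓ (p5 ↔ p4)) = F ↓ T = F
p5 ↑ p4 = T ↑ F = T
p5 ↓ (p5 ↑ p4) = T ↓ T = F
(p5 ↓ (p5 ↑ p4)) ↔ p5 = F ↔ T = F
((p5 ↓ (p5 ↑ p4)) ↔ p5) ↓ p4 = F ↓ F = T
(((((p4 ⊕ p5) ↑ p5) ↓ p5) ⊕ p4) ↓ (((p4 ⊕ p5) ↓ p4) ↓ (p5 ↔ p4))) ↑ (((p5 ↓ (p5 ↑ p4)) ↔ p5) ↓ p4) = F ↑ T = T
p4 ↔ ((((((p4 ⊕ p5) ↑ p5) ↓ p5) ⊕ p4) ↓ (((p4 ⊕ p5) ↓ p4) ↓ (p5 ↔ p4))) ↑ (((p5 ↓ (p5 ↑ p4)) ↔ p5) ↓ p4)) = F ↔ T = F
¬(p4 ↔ ((((((p4 ⊕ p5) ↑ p5) ↓ p5) ⊕ p4) ↓ (((p4 ⊕ p5) ↓ p4) ↓ (p5 ↔ p4))) ↑ (((p5 ↓ (p5 ↑ p4)) ↔ p5) ↓ p4))) = ¬F = T

T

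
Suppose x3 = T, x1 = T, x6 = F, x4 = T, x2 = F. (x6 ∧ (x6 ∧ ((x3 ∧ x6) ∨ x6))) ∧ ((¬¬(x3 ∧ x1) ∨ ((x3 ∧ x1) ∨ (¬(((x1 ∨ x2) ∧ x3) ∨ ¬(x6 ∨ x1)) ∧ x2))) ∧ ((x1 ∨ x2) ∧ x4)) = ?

F

x3 ∧ x6 = T ∧ F = F
(x3 ∧ x6) ∨ x6 = F ∨ F = F
x6 ∧ ((x3 ∧ x6) ∨ x6) = F ∧ F = F
x6 ∧ (x6 ∧ ((x3 ∧ x6) ∨ x6)) = F ∧ F = F
x3 ∧ x1 = T ∧ T = T
¬(x3 ∧ x1) = ¬T = F
¬¬(x3 ∧ x1) = ¬F = T
x3 ∧ x1 = T ∧ T = T
x1 ∨ x2 = T ∨ F = T
(x1 ∨ x2) ∧ x3 = T ∧ T = T
x6 ∨ x1 = F ∨ T = T
¬(x6 ∨ x1) = ¬T = F
((x1 ∨ x2) ∧ x3) ∨ ¬(x6 ∨ x1) = T ∨ F = T
¬(((x1 ∨ x2) ∧ x3) ∨ ¬(x6 ∨ x1)) = ¬T = F
¬(((x1 ∨ x2) ∧ x3) ∨ ¬(x6 ∨ x1)) ∧ x2 = F ∧ F = F
(x3 ∧ x1) ∨ (¬(((x1 ∨ x2) ∧ x3) ∨ ¬(x6 ∨ x1)) ∧ x2) = T ∨ F = T
¬¬(x3 ∧ x1) ∨ ((x3 ∧ x1) ∨ (¬(((x1 ∨ x2) ∧ x3) ∨ ¬(x6 ∨ x1)) ∧ x2)) = T ∨ T = T
x1 ∨ x2 = T ∨ F = T
(x1 ∨ x2) ∧ x4 = T ∧ T = T
(¬¬(x3 ∧ x1) ∨ ((x3 ∧ x1) ∨ (¬(((x1 ∨ x2) ∧ x3) ∨ ¬(x6 ∨ x1)) ∧ x2))) ∧ ((x1 ∨ x2) ∧ x4) = T ∧ T = T
(x6 ∧ (x6 ∧ ((x3 ∧ x6) ∨ x6))) ∧ ((¬¬(x3 ∧ x1) ∨ ((x3 ∧ x1) ∨ (¬(((x1 ∨ x2) ∧ x3) ∨ ¬(x6 ∨ x1)) ∧ x2))) ∧ ((x1 ∨ x2) ∧ x4)) = F ∧ T = F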